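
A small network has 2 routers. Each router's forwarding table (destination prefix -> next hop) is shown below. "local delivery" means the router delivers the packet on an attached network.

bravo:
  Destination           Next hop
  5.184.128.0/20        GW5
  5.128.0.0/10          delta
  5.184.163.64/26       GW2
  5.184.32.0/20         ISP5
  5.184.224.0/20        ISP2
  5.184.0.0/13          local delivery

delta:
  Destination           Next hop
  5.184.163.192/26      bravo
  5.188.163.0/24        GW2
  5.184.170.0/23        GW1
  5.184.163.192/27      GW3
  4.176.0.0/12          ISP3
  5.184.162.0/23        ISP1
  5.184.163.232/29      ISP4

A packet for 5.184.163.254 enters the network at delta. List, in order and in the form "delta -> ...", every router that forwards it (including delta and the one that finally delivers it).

At delta: longest match for 5.184.163.254 is 5.184.163.192/26 -> bravo
At bravo: longest match for 5.184.163.254 is 5.184.0.0/13 -> local delivery

delta -> bravo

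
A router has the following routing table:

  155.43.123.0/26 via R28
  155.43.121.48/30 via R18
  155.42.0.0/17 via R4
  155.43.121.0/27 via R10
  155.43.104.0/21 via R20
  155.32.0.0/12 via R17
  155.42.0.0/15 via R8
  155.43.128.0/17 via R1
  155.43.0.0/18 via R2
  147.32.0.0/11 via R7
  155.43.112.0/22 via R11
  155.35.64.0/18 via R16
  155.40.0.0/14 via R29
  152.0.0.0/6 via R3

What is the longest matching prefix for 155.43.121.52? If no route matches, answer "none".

Entries matching 155.43.121.52:
  152.0.0.0/6 (152.0.0.0 - 155.255.255.255)
  155.32.0.0/12 (155.32.0.0 - 155.47.255.255)
  155.40.0.0/14 (155.40.0.0 - 155.43.255.255)
  155.42.0.0/15 (155.42.0.0 - 155.43.255.255)
Most specific is 155.42.0.0/15.

155.42.0.0/15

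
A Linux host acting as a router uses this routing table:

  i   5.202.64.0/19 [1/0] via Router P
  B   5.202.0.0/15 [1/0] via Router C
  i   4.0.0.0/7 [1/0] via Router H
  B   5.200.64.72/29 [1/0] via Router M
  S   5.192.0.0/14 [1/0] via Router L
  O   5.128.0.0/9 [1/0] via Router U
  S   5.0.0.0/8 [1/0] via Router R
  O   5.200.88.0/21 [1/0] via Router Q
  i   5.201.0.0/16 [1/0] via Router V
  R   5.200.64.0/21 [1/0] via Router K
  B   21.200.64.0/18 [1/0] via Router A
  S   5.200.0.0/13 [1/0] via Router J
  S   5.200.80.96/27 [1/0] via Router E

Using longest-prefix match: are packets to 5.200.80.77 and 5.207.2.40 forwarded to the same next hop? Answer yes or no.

yes

5.200.80.77: longest match 5.200.0.0/13 -> Router J
5.207.2.40: longest match 5.200.0.0/13 -> Router J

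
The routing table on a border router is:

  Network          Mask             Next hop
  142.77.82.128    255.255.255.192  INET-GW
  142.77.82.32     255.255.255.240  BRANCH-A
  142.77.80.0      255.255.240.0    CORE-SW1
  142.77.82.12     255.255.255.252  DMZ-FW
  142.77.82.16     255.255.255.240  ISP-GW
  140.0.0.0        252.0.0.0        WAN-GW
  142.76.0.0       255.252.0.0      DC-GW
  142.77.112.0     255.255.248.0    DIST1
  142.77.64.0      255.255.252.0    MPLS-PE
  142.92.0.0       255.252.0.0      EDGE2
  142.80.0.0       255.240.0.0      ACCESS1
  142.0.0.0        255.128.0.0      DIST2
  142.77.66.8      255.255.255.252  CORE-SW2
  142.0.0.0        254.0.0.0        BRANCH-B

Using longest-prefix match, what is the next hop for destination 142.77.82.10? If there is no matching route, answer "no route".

Routes whose prefix contains 142.77.82.10:
  140.0.0.0/6 (140.0.0.0 - 143.255.255.255) -> WAN-GW
  142.0.0.0/7 (142.0.0.0 - 143.255.255.255) -> BRANCH-B
  142.0.0.0/9 (142.0.0.0 - 142.127.255.255) -> DIST2
  142.76.0.0/14 (142.76.0.0 - 142.79.255.255) -> DC-GW
  142.77.80.0/20 (142.77.80.0 - 142.77.95.255) -> CORE-SW1
More-specific entries that do NOT match:
  142.77.82.12/30 (142.77.82.12 - 142.77.82.15) does not contain 142.77.82.10
  142.77.66.8/30 (142.77.66.8 - 142.77.66.11) does not contain 142.77.82.10
  142.77.82.32/28 (142.77.82.32 - 142.77.82.47) does not contain 142.77.82.10
  142.77.82.16/28 (142.77.82.16 - 142.77.82.31) does not contain 142.77.82.10
  142.77.82.128/26 (142.77.82.128 - 142.77.82.191) does not contain 142.77.82.10
  142.77.64.0/22 (142.77.64.0 - 142.77.67.255) does not contain 142.77.82.10
  142.77.112.0/21 (142.77.112.0 - 142.77.119.255) does not contain 142.77.82.10
Longest matching prefix is /20 -> next hop CORE-SW1.

CORE-SW1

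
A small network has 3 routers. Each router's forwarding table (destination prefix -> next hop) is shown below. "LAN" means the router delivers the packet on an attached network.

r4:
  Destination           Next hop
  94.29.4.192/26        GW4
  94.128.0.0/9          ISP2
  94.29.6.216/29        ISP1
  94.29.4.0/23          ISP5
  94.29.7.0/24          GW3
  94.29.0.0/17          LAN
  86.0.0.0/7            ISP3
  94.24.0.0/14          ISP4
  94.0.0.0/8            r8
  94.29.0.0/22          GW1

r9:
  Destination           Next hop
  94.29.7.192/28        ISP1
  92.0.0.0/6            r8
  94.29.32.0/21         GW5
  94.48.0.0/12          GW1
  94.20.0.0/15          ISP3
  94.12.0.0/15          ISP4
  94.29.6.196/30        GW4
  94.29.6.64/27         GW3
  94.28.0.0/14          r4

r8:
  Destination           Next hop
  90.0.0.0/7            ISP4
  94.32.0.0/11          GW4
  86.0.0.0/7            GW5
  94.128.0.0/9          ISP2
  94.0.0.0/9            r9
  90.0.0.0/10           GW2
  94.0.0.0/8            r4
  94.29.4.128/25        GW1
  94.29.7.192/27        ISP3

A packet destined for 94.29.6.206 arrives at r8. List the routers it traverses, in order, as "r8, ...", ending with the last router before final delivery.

r8, r9, r4

At r8: longest match for 94.29.6.206 is 94.0.0.0/9 -> r9
At r9: longest match for 94.29.6.206 is 94.28.0.0/14 -> r4
At r4: longest match for 94.29.6.206 is 94.29.0.0/17 -> LAN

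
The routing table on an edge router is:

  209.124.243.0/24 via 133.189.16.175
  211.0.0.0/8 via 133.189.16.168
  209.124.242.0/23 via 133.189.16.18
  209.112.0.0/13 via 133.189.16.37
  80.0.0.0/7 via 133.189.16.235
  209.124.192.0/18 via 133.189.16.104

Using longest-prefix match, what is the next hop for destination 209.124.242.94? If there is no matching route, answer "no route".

Routes whose prefix contains 209.124.242.94:
  209.124.192.0/18 (209.124.192.0 - 209.124.255.255) -> 133.189.16.104
  209.124.242.0/23 (209.124.242.0 - 209.124.243.255) -> 133.189.16.18
More-specific entries that do NOT match:
  209.124.243.0/24 (209.124.243.0 - 209.124.243.255) does not contain 209.124.242.94
Longest matching prefix is /23 -> next hop 133.189.16.18.

133.189.16.18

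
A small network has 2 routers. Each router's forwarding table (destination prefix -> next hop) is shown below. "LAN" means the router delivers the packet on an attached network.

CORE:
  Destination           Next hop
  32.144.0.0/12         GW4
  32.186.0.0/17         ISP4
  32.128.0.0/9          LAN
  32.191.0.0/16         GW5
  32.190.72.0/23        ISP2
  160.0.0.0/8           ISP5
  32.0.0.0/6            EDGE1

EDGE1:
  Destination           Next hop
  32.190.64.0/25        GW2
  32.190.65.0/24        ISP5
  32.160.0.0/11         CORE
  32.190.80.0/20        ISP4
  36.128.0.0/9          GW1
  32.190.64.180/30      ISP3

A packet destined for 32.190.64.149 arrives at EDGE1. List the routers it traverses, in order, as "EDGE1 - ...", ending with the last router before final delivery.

EDGE1 - CORE

At EDGE1: longest match for 32.190.64.149 is 32.160.0.0/11 -> CORE
At CORE: longest match for 32.190.64.149 is 32.128.0.0/9 -> LAN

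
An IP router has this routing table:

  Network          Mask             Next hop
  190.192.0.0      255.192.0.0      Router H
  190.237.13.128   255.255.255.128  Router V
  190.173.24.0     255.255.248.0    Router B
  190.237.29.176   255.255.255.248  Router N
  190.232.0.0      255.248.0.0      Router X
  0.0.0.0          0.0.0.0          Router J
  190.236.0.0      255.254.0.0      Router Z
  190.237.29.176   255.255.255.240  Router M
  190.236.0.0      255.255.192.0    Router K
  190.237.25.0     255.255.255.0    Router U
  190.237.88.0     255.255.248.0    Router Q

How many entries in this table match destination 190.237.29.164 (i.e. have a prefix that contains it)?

4

Prefixes containing 190.237.29.164:
  0.0.0.0/0 (default, matches everything)
  190.192.0.0/10 (190.192.0.0 - 190.255.255.255)
  190.232.0.0/13 (190.232.0.0 - 190.239.255.255)
  190.236.0.0/15 (190.236.0.0 - 190.237.255.255)
Total matching entries: 4.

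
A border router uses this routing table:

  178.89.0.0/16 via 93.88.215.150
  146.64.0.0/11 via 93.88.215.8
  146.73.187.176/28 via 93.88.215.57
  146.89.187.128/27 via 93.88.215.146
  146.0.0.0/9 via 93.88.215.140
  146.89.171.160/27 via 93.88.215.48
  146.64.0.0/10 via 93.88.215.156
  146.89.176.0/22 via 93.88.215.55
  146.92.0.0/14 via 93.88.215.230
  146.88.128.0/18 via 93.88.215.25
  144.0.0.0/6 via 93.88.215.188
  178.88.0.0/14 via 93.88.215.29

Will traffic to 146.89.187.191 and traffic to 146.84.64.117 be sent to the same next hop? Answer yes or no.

146.89.187.191: longest match 146.64.0.0/11 -> 93.88.215.8
146.84.64.117: longest match 146.64.0.0/11 -> 93.88.215.8

yes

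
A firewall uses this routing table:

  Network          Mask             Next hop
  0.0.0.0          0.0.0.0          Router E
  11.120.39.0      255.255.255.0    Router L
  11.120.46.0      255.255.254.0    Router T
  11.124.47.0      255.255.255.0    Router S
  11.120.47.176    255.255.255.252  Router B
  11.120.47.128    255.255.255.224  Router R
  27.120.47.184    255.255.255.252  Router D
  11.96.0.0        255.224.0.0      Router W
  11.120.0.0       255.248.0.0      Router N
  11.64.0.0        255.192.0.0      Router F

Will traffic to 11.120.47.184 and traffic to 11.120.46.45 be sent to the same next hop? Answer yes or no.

yes

11.120.47.184: longest match 11.120.46.0/23 -> Router T
11.120.46.45: longest match 11.120.46.0/23 -> Router T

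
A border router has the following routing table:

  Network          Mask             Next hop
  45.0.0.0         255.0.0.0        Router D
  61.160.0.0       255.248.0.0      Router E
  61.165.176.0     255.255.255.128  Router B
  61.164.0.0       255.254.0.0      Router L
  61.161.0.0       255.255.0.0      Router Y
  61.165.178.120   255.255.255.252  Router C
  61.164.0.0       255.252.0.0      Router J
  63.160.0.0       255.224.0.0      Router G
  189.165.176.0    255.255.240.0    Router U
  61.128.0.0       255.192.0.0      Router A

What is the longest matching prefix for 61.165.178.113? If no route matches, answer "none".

Entries matching 61.165.178.113:
  61.128.0.0/10 (61.128.0.0 - 61.191.255.255)
  61.160.0.0/13 (61.160.0.0 - 61.167.255.255)
  61.164.0.0/14 (61.164.0.0 - 61.167.255.255)
  61.164.0.0/15 (61.164.0.0 - 61.165.255.255)
Most specific is 61.164.0.0/15.

61.164.0.0/15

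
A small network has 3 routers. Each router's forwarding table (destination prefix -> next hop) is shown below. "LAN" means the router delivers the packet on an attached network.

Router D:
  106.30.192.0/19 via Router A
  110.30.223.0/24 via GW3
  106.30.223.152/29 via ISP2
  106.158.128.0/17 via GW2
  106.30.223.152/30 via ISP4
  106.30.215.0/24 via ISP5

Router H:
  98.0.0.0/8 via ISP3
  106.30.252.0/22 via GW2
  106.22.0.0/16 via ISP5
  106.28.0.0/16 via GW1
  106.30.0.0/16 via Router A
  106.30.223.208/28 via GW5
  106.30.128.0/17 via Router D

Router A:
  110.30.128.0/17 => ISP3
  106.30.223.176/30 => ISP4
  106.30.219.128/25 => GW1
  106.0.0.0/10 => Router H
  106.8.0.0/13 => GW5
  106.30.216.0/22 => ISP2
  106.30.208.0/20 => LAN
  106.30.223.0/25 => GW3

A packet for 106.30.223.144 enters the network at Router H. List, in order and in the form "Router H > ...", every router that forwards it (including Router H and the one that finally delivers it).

Router H > Router D > Router A

At Router H: longest match for 106.30.223.144 is 106.30.128.0/17 -> Router D
At Router D: longest match for 106.30.223.144 is 106.30.192.0/19 -> Router A
At Router A: longest match for 106.30.223.144 is 106.30.208.0/20 -> LAN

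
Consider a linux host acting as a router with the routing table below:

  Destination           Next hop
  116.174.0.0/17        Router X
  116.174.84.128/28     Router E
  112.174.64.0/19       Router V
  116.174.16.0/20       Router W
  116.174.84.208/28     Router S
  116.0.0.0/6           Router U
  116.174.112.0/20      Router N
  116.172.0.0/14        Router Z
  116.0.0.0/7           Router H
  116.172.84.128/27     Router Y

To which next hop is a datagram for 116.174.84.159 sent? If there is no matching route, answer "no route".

Router X

Routes whose prefix contains 116.174.84.159:
  116.0.0.0/6 (116.0.0.0 - 119.255.255.255) -> Router U
  116.0.0.0/7 (116.0.0.0 - 117.255.255.255) -> Router H
  116.172.0.0/14 (116.172.0.0 - 116.175.255.255) -> Router Z
  116.174.0.0/17 (116.174.0.0 - 116.174.127.255) -> Router X
More-specific entries that do NOT match:
  116.174.84.128/28 (116.174.84.128 - 116.174.84.143) does not contain 116.174.84.159
  116.174.84.208/28 (116.174.84.208 - 116.174.84.223) does not contain 116.174.84.159
  116.172.84.128/27 (116.172.84.128 - 116.172.84.159) does not contain 116.174.84.159
  116.174.16.0/20 (116.174.16.0 - 116.174.31.255) does not contain 116.174.84.159
  116.174.112.0/20 (116.174.112.0 - 116.174.127.255) does not contain 116.174.84.159
  112.174.64.0/19 (112.174.64.0 - 112.174.95.255) does not contain 116.174.84.159
Longest matching prefix is /17 -> next hop Router X.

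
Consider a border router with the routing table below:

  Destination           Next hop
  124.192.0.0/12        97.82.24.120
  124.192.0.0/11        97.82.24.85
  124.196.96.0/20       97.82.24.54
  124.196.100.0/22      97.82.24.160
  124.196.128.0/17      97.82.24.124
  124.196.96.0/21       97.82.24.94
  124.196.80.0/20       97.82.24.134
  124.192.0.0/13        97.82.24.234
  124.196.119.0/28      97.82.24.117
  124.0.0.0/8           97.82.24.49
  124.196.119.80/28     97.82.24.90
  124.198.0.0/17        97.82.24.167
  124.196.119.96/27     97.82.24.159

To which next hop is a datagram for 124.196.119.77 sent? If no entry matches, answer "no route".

97.82.24.234

Routes whose prefix contains 124.196.119.77:
  124.0.0.0/8 (124.0.0.0 - 124.255.255.255) -> 97.82.24.49
  124.192.0.0/11 (124.192.0.0 - 124.223.255.255) -> 97.82.24.85
  124.192.0.0/12 (124.192.0.0 - 124.207.255.255) -> 97.82.24.120
  124.192.0.0/13 (124.192.0.0 - 124.199.255.255) -> 97.82.24.234
More-specific entries that do NOT match:
  124.196.119.0/28 (124.196.119.0 - 124.196.119.15) does not contain 124.196.119.77
  124.196.119.80/28 (124.196.119.80 - 124.196.119.95) does not contain 124.196.119.77
  124.196.119.96/27 (124.196.119.96 - 124.196.119.127) does not contain 124.196.119.77
  124.196.100.0/22 (124.196.100.0 - 124.196.103.255) does not contain 124.196.119.77
  124.196.96.0/21 (124.196.96.0 - 124.196.103.255) does not contain 124.196.119.77
  124.196.96.0/20 (124.196.96.0 - 124.196.111.255) does not contain 124.196.119.77
  124.196.80.0/20 (124.196.80.0 - 124.196.95.255) does not contain 124.196.119.77
  124.196.128.0/17 (124.196.128.0 - 124.196.255.255) does not contain 124.196.119.77
  124.198.0.0/17 (124.198.0.0 - 124.198.127.255) does not contain 124.196.119.77
Longest matching prefix is /13 -> next hop 97.82.24.234.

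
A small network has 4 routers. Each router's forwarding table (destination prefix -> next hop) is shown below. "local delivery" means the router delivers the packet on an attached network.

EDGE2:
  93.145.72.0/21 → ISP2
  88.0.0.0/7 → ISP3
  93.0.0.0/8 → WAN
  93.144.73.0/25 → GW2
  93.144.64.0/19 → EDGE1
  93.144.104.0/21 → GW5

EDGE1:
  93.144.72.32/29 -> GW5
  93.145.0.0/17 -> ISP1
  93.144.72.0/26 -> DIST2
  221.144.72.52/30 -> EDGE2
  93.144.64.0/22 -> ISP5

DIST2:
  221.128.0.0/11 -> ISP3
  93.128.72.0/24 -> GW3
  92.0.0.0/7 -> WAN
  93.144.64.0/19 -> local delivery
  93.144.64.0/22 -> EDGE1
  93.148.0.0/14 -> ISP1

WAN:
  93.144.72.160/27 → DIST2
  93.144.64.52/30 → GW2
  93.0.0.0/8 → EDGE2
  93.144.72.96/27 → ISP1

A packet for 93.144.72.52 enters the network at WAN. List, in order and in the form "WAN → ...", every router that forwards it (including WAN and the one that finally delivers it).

WAN → EDGE2 → EDGE1 → DIST2

At WAN: longest match for 93.144.72.52 is 93.0.0.0/8 -> EDGE2
At EDGE2: longest match for 93.144.72.52 is 93.144.64.0/19 -> EDGE1
At EDGE1: longest match for 93.144.72.52 is 93.144.72.0/26 -> DIST2
At DIST2: longest match for 93.144.72.52 is 93.144.64.0/19 -> local delivery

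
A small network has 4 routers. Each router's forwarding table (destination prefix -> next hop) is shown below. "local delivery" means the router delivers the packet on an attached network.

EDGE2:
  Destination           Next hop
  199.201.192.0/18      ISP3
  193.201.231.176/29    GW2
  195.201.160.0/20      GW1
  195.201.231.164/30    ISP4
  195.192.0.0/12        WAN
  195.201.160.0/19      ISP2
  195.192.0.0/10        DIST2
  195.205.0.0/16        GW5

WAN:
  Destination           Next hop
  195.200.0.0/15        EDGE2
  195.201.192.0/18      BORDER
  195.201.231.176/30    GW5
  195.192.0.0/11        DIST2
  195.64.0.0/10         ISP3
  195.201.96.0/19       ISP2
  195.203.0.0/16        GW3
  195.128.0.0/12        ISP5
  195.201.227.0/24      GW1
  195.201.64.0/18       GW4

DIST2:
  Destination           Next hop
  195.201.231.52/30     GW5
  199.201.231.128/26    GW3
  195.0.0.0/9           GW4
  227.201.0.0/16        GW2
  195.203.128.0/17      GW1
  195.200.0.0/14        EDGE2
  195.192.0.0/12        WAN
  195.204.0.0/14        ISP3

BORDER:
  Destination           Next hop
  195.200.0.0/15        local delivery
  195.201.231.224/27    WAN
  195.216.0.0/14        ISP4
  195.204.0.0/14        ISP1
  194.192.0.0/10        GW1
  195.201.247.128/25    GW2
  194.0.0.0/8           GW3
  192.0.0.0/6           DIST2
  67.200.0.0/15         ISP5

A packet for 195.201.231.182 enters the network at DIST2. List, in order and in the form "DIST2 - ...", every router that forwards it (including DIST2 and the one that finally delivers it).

DIST2 - EDGE2 - WAN - BORDER

At DIST2: longest match for 195.201.231.182 is 195.200.0.0/14 -> EDGE2
At EDGE2: longest match for 195.201.231.182 is 195.192.0.0/12 -> WAN
At WAN: longest match for 195.201.231.182 is 195.201.192.0/18 -> BORDER
At BORDER: longest match for 195.201.231.182 is 195.200.0.0/15 -> local delivery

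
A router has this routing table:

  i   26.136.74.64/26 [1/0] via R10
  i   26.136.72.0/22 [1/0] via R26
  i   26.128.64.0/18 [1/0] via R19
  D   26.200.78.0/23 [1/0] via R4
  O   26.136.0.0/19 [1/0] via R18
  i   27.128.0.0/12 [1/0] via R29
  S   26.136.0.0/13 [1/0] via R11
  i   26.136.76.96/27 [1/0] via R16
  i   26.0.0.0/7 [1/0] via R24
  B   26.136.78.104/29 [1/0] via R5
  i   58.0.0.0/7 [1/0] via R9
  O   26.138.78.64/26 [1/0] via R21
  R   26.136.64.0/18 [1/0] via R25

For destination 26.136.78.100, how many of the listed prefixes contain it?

Prefixes containing 26.136.78.100:
  26.0.0.0/7 (26.0.0.0 - 27.255.255.255)
  26.136.0.0/13 (26.136.0.0 - 26.143.255.255)
  26.136.64.0/18 (26.136.64.0 - 26.136.127.255)
Total matching entries: 3.

3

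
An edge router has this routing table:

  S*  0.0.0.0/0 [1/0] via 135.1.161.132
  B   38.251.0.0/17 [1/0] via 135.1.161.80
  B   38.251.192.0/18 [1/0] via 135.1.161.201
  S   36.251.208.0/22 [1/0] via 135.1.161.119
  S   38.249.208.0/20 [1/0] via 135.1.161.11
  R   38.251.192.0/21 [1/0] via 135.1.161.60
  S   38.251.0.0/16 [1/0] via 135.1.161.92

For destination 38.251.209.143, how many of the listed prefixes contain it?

Prefixes containing 38.251.209.143:
  0.0.0.0/0 (default, matches everything)
  38.251.0.0/16 (38.251.0.0 - 38.251.255.255)
  38.251.192.0/18 (38.251.192.0 - 38.251.255.255)
Total matching entries: 3.

3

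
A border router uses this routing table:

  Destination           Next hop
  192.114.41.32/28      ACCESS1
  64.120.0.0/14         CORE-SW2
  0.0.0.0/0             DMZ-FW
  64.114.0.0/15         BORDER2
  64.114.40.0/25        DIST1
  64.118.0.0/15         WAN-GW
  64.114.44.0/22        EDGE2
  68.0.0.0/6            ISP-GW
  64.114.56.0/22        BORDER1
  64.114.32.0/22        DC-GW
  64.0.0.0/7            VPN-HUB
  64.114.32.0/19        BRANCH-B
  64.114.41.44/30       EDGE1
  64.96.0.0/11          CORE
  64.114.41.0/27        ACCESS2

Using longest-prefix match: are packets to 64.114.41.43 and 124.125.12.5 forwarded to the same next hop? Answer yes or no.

no

64.114.41.43: longest match 64.114.32.0/19 -> BRANCH-B
124.125.12.5: longest match 0.0.0.0/0 -> DMZ-FW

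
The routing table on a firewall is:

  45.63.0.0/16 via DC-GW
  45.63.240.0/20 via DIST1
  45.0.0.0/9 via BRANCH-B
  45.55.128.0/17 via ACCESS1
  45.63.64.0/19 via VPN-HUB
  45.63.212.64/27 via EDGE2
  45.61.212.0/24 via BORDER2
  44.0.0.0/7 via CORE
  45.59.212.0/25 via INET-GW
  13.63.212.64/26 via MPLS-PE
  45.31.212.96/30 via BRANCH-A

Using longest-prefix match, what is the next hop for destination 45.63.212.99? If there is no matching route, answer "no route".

Routes whose prefix contains 45.63.212.99:
  44.0.0.0/7 (44.0.0.0 - 45.255.255.255) -> CORE
  45.0.0.0/9 (45.0.0.0 - 45.127.255.255) -> BRANCH-B
  45.63.0.0/16 (45.63.0.0 - 45.63.255.255) -> DC-GW
More-specific entries that do NOT match:
  45.31.212.96/30 (45.31.212.96 - 45.31.212.99) does not contain 45.63.212.99
  45.63.212.64/27 (45.63.212.64 - 45.63.212.95) does not contain 45.63.212.99
  13.63.212.64/26 (13.63.212.64 - 13.63.212.127) does not contain 45.63.212.99
  45.59.212.0/25 (45.59.212.0 - 45.59.212.127) does not contain 45.63.212.99
  45.61.212.0/24 (45.61.212.0 - 45.61.212.255) does not contain 45.63.212.99
  45.63.240.0/20 (45.63.240.0 - 45.63.255.255) does not contain 45.63.212.99
  45.63.64.0/19 (45.63.64.0 - 45.63.95.255) does not contain 45.63.212.99
  45.55.128.0/17 (45.55.128.0 - 45.55.255.255) does not contain 45.63.212.99
Longest matching prefix is /16 -> next hop DC-GW.

DC-GW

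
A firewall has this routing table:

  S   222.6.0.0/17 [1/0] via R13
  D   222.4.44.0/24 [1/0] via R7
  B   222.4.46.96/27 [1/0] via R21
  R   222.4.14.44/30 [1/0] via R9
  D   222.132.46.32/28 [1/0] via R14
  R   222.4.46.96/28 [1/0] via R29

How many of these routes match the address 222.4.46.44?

No listed prefix contains 222.4.46.44.
Total matching entries: 0.

0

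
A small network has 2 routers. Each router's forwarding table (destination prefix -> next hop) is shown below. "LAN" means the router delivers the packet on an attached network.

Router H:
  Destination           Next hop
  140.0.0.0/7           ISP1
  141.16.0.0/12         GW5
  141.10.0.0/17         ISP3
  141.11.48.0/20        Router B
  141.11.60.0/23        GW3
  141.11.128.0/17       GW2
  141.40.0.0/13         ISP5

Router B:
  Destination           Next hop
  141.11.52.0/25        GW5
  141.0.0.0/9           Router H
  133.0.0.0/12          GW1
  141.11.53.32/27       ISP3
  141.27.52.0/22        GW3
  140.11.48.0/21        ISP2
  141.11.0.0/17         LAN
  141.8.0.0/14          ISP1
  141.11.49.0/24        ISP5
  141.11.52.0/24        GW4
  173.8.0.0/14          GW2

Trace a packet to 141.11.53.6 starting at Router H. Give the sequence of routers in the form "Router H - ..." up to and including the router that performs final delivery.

At Router H: longest match for 141.11.53.6 is 141.11.48.0/20 -> Router B
At Router B: longest match for 141.11.53.6 is 141.11.0.0/17 -> LAN

Router H - Router B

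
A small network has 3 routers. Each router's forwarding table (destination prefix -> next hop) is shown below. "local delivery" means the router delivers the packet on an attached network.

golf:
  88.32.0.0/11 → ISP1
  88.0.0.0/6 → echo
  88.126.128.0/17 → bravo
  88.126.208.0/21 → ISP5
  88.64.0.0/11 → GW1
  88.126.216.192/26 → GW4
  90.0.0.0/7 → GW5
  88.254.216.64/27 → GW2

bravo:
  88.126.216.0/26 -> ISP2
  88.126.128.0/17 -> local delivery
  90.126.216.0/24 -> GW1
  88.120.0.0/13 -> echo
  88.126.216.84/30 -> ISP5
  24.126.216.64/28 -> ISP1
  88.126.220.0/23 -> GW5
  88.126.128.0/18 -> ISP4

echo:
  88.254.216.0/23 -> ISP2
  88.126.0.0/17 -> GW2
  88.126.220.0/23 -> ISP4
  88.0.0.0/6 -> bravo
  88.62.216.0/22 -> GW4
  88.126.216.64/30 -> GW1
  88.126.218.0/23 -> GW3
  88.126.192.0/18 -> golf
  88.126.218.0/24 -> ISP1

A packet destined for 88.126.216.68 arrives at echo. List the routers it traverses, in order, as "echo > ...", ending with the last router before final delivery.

At echo: longest match for 88.126.216.68 is 88.126.192.0/18 -> golf
At golf: longest match for 88.126.216.68 is 88.126.128.0/17 -> bravo
At bravo: longest match for 88.126.216.68 is 88.126.128.0/17 -> local delivery

echo > golf > bravo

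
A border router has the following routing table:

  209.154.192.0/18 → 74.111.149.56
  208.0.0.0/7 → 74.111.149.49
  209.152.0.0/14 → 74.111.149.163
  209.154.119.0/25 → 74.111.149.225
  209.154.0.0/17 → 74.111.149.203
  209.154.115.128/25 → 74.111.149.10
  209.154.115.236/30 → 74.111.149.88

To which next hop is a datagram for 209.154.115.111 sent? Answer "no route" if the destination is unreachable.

Routes whose prefix contains 209.154.115.111:
  208.0.0.0/7 (208.0.0.0 - 209.255.255.255) -> 74.111.149.49
  209.152.0.0/14 (209.152.0.0 - 209.155.255.255) -> 74.111.149.163
  209.154.0.0/17 (209.154.0.0 - 209.154.127.255) -> 74.111.149.203
More-specific entries that do NOT match:
  209.154.115.236/30 (209.154.115.236 - 209.154.115.239) does not contain 209.154.115.111
  209.154.119.0/25 (209.154.119.0 - 209.154.119.127) does not contain 209.154.115.111
  209.154.115.128/25 (209.154.115.128 - 209.154.115.255) does not contain 209.154.115.111
  209.154.192.0/18 (209.154.192.0 - 209.154.255.255) does not contain 209.154.115.111
Longest matching prefix is /17 -> next hop 74.111.149.203.

74.111.149.203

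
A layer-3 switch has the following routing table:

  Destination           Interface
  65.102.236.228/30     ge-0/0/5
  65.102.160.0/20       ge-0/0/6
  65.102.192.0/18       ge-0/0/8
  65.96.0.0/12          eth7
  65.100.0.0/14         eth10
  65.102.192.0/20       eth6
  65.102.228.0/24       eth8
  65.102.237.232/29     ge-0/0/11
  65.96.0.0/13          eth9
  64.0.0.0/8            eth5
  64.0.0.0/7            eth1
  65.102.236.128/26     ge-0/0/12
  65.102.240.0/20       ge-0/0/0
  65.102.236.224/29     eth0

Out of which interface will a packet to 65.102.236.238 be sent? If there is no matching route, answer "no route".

Routes whose prefix contains 65.102.236.238:
  64.0.0.0/7 (64.0.0.0 - 65.255.255.255) -> eth1
  65.96.0.0/12 (65.96.0.0 - 65.111.255.255) -> eth7
  65.96.0.0/13 (65.96.0.0 - 65.103.255.255) -> eth9
  65.100.0.0/14 (65.100.0.0 - 65.103.255.255) -> eth10
  65.102.192.0/18 (65.102.192.0 - 65.102.255.255) -> ge-0/0/8
More-specific entries that do NOT match:
  65.102.236.228/30 (65.102.236.228 - 65.102.236.231) does not contain 65.102.236.238
  65.102.237.232/29 (65.102.237.232 - 65.102.237.239) does not contain 65.102.236.238
  65.102.236.224/29 (65.102.236.224 - 65.102.236.231) does not contain 65.102.236.238
  65.102.236.128/26 (65.102.236.128 - 65.102.236.191) does not contain 65.102.236.238
  65.102.228.0/24 (65.102.228.0 - 65.102.228.255) does not contain 65.102.236.238
  65.102.160.0/20 (65.102.160.0 - 65.102.175.255) does not contain 65.102.236.238
  65.102.192.0/20 (65.102.192.0 - 65.102.207.255) does not contain 65.102.236.238
  65.102.240.0/20 (65.102.240.0 - 65.102.255.255) does not contain 65.102.236.238
Longest matching prefix is /18 -> interface ge-0/0/8.

ge-0/0/8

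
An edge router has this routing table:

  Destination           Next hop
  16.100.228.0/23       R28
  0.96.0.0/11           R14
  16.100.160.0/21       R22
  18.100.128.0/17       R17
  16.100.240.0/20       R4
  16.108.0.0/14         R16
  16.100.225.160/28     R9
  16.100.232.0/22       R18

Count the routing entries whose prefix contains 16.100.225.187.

No listed prefix contains 16.100.225.187.
Total matching entries: 0.

0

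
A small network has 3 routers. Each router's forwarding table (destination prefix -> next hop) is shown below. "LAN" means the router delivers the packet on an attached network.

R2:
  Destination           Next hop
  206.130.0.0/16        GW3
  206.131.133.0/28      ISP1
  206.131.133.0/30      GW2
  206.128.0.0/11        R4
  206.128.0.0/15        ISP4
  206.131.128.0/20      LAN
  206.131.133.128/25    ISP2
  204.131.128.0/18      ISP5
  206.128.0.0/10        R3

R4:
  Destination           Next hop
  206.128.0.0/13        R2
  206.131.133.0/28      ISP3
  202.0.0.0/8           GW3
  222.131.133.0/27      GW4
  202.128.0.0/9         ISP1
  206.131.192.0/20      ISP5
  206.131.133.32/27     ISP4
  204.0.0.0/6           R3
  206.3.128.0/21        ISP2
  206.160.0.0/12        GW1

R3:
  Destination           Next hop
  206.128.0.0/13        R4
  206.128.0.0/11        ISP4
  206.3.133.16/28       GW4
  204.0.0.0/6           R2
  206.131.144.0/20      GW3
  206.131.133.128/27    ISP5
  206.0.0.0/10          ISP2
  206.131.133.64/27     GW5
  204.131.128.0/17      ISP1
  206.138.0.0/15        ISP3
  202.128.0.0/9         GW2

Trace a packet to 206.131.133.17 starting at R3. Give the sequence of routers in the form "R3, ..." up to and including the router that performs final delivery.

R3, R4, R2

At R3: longest match for 206.131.133.17 is 206.128.0.0/13 -> R4
At R4: longest match for 206.131.133.17 is 206.128.0.0/13 -> R2
At R2: longest match for 206.131.133.17 is 206.131.128.0/20 -> LAN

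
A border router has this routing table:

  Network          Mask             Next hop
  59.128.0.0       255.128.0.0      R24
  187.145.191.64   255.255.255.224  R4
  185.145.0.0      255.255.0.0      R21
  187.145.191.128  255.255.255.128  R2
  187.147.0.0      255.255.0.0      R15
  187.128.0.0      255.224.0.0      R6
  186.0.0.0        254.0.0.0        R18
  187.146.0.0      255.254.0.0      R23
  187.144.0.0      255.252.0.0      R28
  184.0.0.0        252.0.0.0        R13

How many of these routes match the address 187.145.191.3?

4

Prefixes containing 187.145.191.3:
  184.0.0.0/6 (184.0.0.0 - 187.255.255.255)
  186.0.0.0/7 (186.0.0.0 - 187.255.255.255)
  187.128.0.0/11 (187.128.0.0 - 187.159.255.255)
  187.144.0.0/14 (187.144.0.0 - 187.147.255.255)
Total matching entries: 4.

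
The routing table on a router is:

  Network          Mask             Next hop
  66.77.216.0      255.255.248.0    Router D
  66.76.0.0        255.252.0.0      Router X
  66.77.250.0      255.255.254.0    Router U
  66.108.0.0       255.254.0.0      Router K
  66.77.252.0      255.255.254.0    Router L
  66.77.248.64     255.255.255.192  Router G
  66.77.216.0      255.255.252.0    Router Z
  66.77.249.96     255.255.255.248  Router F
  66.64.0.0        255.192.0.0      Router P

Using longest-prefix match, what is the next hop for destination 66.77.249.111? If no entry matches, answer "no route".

Routes whose prefix contains 66.77.249.111:
  66.64.0.0/10 (66.64.0.0 - 66.127.255.255) -> Router P
  66.76.0.0/14 (66.76.0.0 - 66.79.255.255) -> Router X
More-specific entries that do NOT match:
  66.77.249.96/29 (66.77.249.96 - 66.77.249.103) does not contain 66.77.249.111
  66.77.248.64/26 (66.77.248.64 - 66.77.248.127) does not contain 66.77.249.111
  66.77.250.0/23 (66.77.250.0 - 66.77.251.255) does not contain 66.77.249.111
  66.77.252.0/23 (66.77.252.0 - 66.77.253.255) does not contain 66.77.249.111
  66.77.216.0/22 (66.77.216.0 - 66.77.219.255) does not contain 66.77.249.111
  66.77.216.0/21 (66.77.216.0 - 66.77.223.255) does not contain 66.77.249.111
  66.108.0.0/15 (66.108.0.0 - 66.109.255.255) does not contain 66.77.249.111
Longest matching prefix is /14 -> next hop Router X.

Router X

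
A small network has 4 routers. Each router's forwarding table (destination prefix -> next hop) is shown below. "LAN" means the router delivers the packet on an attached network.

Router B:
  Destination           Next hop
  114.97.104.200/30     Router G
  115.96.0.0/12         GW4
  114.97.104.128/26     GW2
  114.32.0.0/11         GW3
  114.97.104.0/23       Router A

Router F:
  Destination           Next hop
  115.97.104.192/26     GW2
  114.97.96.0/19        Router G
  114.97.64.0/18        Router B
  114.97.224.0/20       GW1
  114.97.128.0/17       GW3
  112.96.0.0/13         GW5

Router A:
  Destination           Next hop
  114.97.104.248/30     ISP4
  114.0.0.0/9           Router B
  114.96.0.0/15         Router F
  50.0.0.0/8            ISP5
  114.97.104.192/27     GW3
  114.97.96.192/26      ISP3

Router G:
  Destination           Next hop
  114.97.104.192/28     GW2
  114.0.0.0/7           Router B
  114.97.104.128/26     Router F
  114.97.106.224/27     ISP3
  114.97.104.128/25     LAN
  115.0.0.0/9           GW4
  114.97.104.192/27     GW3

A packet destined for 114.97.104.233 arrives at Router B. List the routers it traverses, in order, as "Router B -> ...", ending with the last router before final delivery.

At Router B: longest match for 114.97.104.233 is 114.97.104.0/23 -> Router A
At Router A: longest match for 114.97.104.233 is 114.96.0.0/15 -> Router F
At Router F: longest match for 114.97.104.233 is 114.97.96.0/19 -> Router G
At Router G: longest match for 114.97.104.233 is 114.97.104.128/25 -> LAN

Router B -> Router A -> Router F -> Router G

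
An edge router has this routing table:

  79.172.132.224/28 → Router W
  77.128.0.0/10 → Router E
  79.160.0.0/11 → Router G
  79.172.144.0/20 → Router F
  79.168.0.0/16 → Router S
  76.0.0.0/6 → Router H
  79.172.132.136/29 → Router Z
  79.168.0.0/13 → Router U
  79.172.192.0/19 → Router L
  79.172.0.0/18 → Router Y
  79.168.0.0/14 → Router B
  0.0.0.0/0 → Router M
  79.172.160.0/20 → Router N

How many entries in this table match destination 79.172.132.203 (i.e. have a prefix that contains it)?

4

Prefixes containing 79.172.132.203:
  0.0.0.0/0 (default, matches everything)
  76.0.0.0/6 (76.0.0.0 - 79.255.255.255)
  79.160.0.0/11 (79.160.0.0 - 79.191.255.255)
  79.168.0.0/13 (79.168.0.0 - 79.175.255.255)
Total matching entries: 4.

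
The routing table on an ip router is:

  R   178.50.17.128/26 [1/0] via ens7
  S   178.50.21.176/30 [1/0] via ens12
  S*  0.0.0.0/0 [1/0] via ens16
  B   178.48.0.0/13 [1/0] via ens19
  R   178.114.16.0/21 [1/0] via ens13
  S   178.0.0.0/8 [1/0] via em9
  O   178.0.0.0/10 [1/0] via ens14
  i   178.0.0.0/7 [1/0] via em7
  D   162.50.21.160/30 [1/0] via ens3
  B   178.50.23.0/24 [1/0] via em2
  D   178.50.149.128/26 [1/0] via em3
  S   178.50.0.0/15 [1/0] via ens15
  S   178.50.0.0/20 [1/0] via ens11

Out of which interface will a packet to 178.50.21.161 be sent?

ens15

Routes whose prefix contains 178.50.21.161:
  0.0.0.0/0 (default, matches everything) -> ens16
  178.0.0.0/7 (178.0.0.0 - 179.255.255.255) -> em7
  178.0.0.0/8 (178.0.0.0 - 178.255.255.255) -> em9
  178.0.0.0/10 (178.0.0.0 - 178.63.255.255) -> ens14
  178.48.0.0/13 (178.48.0.0 - 178.55.255.255) -> ens19
  178.50.0.0/15 (178.50.0.0 - 178.51.255.255) -> ens15
More-specific entries that do NOT match:
  178.50.21.176/30 (178.50.21.176 - 178.50.21.179) does not contain 178.50.21.161
  162.50.21.160/30 (162.50.21.160 - 162.50.21.163) does not contain 178.50.21.161
  178.50.17.128/26 (178.50.17.128 - 178.50.17.191) does not contain 178.50.21.161
  178.50.149.128/26 (178.50.149.128 - 178.50.149.191) does not contain 178.50.21.161
  178.50.23.0/24 (178.50.23.0 - 178.50.23.255) does not contain 178.50.21.161
  178.114.16.0/21 (178.114.16.0 - 178.114.23.255) does not contain 178.50.21.161
  178.50.0.0/20 (178.50.0.0 - 178.50.15.255) does not contain 178.50.21.161
Longest matching prefix is /15 -> interface ens15.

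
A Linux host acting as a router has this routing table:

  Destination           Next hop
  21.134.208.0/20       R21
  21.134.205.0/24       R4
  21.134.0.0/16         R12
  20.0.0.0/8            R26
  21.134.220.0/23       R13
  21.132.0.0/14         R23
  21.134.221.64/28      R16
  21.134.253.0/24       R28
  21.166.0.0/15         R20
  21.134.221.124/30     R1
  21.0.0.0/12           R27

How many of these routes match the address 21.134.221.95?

4

Prefixes containing 21.134.221.95:
  21.132.0.0/14 (21.132.0.0 - 21.135.255.255)
  21.134.0.0/16 (21.134.0.0 - 21.134.255.255)
  21.134.208.0/20 (21.134.208.0 - 21.134.223.255)
  21.134.220.0/23 (21.134.220.0 - 21.134.221.255)
Total matching entries: 4.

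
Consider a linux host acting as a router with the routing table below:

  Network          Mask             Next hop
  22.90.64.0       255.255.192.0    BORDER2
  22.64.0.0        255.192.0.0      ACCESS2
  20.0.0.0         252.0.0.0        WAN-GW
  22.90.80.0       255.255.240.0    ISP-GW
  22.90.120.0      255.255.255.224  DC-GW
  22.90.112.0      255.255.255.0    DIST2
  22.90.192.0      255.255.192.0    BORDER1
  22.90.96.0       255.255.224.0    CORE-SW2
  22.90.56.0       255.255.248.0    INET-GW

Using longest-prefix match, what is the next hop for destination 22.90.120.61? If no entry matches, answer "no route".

CORE-SW2

Routes whose prefix contains 22.90.120.61:
  20.0.0.0/6 (20.0.0.0 - 23.255.255.255) -> WAN-GW
  22.64.0.0/10 (22.64.0.0 - 22.127.255.255) -> ACCESS2
  22.90.64.0/18 (22.90.64.0 - 22.90.127.255) -> BORDER2
  22.90.96.0/19 (22.90.96.0 - 22.90.127.255) -> CORE-SW2
More-specific entries that do NOT match:
  22.90.120.0/27 (22.90.120.0 - 22.90.120.31) does not contain 22.90.120.61
  22.90.112.0/24 (22.90.112.0 - 22.90.112.255) does not contain 22.90.120.61
  22.90.56.0/21 (22.90.56.0 - 22.90.63.255) does not contain 22.90.120.61
  22.90.80.0/20 (22.90.80.0 - 22.90.95.255) does not contain 22.90.120.61
Longest matching prefix is /19 -> next hop CORE-SW2.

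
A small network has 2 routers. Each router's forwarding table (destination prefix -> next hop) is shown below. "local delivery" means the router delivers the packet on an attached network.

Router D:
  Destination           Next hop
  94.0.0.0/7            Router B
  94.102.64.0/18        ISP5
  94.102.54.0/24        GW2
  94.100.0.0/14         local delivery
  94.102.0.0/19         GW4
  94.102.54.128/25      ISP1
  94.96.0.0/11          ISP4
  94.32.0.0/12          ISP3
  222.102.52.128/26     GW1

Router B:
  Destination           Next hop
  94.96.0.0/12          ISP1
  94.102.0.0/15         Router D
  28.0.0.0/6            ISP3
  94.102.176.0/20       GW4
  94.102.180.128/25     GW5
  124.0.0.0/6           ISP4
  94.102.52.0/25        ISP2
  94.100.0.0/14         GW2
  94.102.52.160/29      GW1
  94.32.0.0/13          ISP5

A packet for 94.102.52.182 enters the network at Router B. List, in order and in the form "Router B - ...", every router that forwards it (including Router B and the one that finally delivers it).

Router B - Router D

At Router B: longest match for 94.102.52.182 is 94.102.0.0/15 -> Router D
At Router D: longest match for 94.102.52.182 is 94.100.0.0/14 -> local delivery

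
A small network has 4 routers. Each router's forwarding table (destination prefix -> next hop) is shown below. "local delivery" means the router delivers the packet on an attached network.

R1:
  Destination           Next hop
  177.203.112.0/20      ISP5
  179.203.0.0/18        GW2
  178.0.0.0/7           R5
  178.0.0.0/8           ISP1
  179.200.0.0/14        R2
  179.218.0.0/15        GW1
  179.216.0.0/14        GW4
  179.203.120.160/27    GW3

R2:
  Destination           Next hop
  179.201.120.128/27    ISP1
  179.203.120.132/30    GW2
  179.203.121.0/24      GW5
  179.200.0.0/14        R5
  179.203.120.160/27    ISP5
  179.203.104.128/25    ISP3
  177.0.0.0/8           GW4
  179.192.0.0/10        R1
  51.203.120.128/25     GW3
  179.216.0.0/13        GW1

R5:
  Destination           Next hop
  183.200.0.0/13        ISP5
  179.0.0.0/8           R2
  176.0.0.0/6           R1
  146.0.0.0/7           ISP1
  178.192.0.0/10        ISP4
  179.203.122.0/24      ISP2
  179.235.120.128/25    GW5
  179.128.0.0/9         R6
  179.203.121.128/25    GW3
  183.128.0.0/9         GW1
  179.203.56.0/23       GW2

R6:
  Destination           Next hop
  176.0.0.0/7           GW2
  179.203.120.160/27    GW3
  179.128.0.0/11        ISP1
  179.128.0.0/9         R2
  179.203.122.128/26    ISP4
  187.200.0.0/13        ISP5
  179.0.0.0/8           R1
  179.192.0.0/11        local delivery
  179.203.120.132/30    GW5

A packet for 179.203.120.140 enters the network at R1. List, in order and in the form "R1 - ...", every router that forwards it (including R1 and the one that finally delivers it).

R1 - R2 - R5 - R6

At R1: longest match for 179.203.120.140 is 179.200.0.0/14 -> R2
At R2: longest match for 179.203.120.140 is 179.200.0.0/14 -> R5
At R5: longest match for 179.203.120.140 is 179.128.0.0/9 -> R6
At R6: longest match for 179.203.120.140 is 179.192.0.0/11 -> local delivery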